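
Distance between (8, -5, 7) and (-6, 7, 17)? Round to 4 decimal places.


d = sqrt((-6-8)^2 + (7--5)^2 + (17-7)^2) = 20.9762

20.9762


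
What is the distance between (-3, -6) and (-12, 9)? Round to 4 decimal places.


d = sqrt((-12--3)^2 + (9--6)^2) = 17.4929

17.4929


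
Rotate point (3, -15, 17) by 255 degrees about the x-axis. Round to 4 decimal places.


x' = 3
y' = -15*cos(255) - 17*sin(255) = 20.303
z' = -15*sin(255) + 17*cos(255) = 10.089

(3, 20.303, 10.089)


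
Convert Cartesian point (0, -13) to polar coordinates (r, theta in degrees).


r = sqrt(0^2 + (-13)^2) = 13
theta = atan2(-13, 0) = 270 degrees

r = 13, theta = 270 degrees


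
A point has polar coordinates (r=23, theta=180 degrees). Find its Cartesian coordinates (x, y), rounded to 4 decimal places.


x = 23 * cos(180) = -23
y = 23 * sin(180) = 0

(-23, 0)


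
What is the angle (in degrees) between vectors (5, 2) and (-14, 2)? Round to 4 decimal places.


dot = 5*-14 + 2*2 = -66
|u| = 5.3852, |v| = 14.1421
cos(angle) = -0.8666
angle = 150.0685 degrees

150.0685 degrees


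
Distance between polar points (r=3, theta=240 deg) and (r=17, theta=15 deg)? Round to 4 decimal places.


d = sqrt(r1^2 + r2^2 - 2*r1*r2*cos(t2-t1))
d = sqrt(3^2 + 17^2 - 2*3*17*cos(15-240)) = 19.2386

19.2386


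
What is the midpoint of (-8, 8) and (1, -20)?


Midpoint = ((-8+1)/2, (8+-20)/2) = (-3.5, -6)

(-3.5, -6)


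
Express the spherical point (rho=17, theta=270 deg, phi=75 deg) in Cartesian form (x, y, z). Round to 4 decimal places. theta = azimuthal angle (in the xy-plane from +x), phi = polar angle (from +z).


x = 17 * sin(75) * cos(270) = 0
y = 17 * sin(75) * sin(270) = -16.4207
z = 17 * cos(75) = 4.3999

(0, -16.4207, 4.3999)


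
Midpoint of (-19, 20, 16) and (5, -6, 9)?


Midpoint = ((-19+5)/2, (20+-6)/2, (16+9)/2) = (-7, 7, 12.5)

(-7, 7, 12.5)


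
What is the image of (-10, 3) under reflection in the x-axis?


Reflection across x-axis: (x, y) -> (x, -y)
(-10, 3) -> (-10, -3)

(-10, -3)


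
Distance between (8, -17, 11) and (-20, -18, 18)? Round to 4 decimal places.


d = sqrt((-20-8)^2 + (-18--17)^2 + (18-11)^2) = 28.8791

28.8791


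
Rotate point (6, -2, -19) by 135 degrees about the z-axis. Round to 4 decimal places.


x' = 6*cos(135) - -2*sin(135) = -2.8284
y' = 6*sin(135) + -2*cos(135) = 5.6569
z' = -19

(-2.8284, 5.6569, -19)


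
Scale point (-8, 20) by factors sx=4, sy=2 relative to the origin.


Scaling: (x*sx, y*sy) = (-8*4, 20*2) = (-32, 40)

(-32, 40)


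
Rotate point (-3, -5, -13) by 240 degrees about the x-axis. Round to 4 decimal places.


x' = -3
y' = -5*cos(240) - -13*sin(240) = -8.7583
z' = -5*sin(240) + -13*cos(240) = 10.8301

(-3, -8.7583, 10.8301)


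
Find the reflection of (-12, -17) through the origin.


Reflection through origin: (x, y) -> (-x, -y)
(-12, -17) -> (12, 17)

(12, 17)


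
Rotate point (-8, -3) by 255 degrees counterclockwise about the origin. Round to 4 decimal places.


x' = -8*cos(255) - -3*sin(255) = -0.8272
y' = -8*sin(255) + -3*cos(255) = 8.5039

(-0.8272, 8.5039)


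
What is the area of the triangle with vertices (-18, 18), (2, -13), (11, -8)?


Area = |x1(y2-y3) + x2(y3-y1) + x3(y1-y2)| / 2
= |-18*(-13--8) + 2*(-8-18) + 11*(18--13)| / 2
= 189.5

189.5


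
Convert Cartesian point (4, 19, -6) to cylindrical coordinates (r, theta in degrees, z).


r = sqrt(4^2 + 19^2) = 19.4165
theta = atan2(19, 4) = 78.1113 deg
z = -6

r = 19.4165, theta = 78.1113 deg, z = -6


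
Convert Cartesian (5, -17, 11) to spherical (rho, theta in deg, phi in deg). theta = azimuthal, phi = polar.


rho = sqrt(5^2 + (-17)^2 + 11^2) = 20.8567
theta = atan2(-17, 5) = 286.3895 deg
phi = acos(11/20.8567) = 58.1694 deg

rho = 20.8567, theta = 286.3895 deg, phi = 58.1694 deg


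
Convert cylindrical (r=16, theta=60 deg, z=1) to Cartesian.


x = 16 * cos(60) = 8
y = 16 * sin(60) = 13.8564
z = 1

(8, 13.8564, 1)


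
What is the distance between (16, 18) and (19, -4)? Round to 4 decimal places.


d = sqrt((19-16)^2 + (-4-18)^2) = 22.2036

22.2036


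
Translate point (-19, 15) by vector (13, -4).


Translation: (x+dx, y+dy) = (-19+13, 15+-4) = (-6, 11)

(-6, 11)


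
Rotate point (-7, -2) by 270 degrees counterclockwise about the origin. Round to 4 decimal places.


x' = -7*cos(270) - -2*sin(270) = -2
y' = -7*sin(270) + -2*cos(270) = 7

(-2, 7)


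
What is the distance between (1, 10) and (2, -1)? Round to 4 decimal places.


d = sqrt((2-1)^2 + (-1-10)^2) = 11.0454

11.0454


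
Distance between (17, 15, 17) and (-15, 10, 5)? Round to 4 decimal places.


d = sqrt((-15-17)^2 + (10-15)^2 + (5-17)^2) = 34.5398

34.5398


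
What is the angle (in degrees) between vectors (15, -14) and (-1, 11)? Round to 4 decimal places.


dot = 15*-1 + -14*11 = -169
|u| = 20.5183, |v| = 11.0454
cos(angle) = -0.7457
angle = 138.2195 degrees

138.2195 degrees


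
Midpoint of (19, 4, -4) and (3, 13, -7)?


Midpoint = ((19+3)/2, (4+13)/2, (-4+-7)/2) = (11, 8.5, -5.5)

(11, 8.5, -5.5)


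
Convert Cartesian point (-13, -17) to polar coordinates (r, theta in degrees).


r = sqrt((-13)^2 + (-17)^2) = 21.4009
theta = atan2(-17, -13) = 232.5946 degrees

r = 21.4009, theta = 232.5946 degrees


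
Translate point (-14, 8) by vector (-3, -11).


Translation: (x+dx, y+dy) = (-14+-3, 8+-11) = (-17, -3)

(-17, -3)


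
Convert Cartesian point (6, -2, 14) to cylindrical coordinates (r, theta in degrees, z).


r = sqrt(6^2 + (-2)^2) = 6.3246
theta = atan2(-2, 6) = 341.5651 deg
z = 14

r = 6.3246, theta = 341.5651 deg, z = 14


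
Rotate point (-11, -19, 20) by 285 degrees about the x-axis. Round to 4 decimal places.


x' = -11
y' = -19*cos(285) - 20*sin(285) = 14.401
z' = -19*sin(285) + 20*cos(285) = 23.529

(-11, 14.401, 23.529)


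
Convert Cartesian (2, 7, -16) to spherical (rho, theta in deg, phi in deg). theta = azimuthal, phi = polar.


rho = sqrt(2^2 + 7^2 + (-16)^2) = 17.5784
theta = atan2(7, 2) = 74.0546 deg
phi = acos(-16/17.5784) = 155.5341 deg

rho = 17.5784, theta = 74.0546 deg, phi = 155.5341 deg


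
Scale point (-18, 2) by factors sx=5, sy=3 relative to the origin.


Scaling: (x*sx, y*sy) = (-18*5, 2*3) = (-90, 6)

(-90, 6)


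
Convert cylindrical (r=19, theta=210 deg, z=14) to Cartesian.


x = 19 * cos(210) = -16.4545
y = 19 * sin(210) = -9.5
z = 14

(-16.4545, -9.5, 14)


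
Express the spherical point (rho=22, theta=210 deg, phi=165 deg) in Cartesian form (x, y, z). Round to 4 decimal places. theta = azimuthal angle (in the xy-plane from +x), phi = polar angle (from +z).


x = 22 * sin(165) * cos(210) = -4.9312
y = 22 * sin(165) * sin(210) = -2.847
z = 22 * cos(165) = -21.2504

(-4.9312, -2.847, -21.2504)


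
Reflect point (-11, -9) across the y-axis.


Reflection across y-axis: (x, y) -> (-x, y)
(-11, -9) -> (11, -9)

(11, -9)


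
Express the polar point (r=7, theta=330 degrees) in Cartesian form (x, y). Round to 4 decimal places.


x = 7 * cos(330) = 6.0622
y = 7 * sin(330) = -3.5

(6.0622, -3.5)


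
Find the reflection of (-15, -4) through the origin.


Reflection through origin: (x, y) -> (-x, -y)
(-15, -4) -> (15, 4)

(15, 4)


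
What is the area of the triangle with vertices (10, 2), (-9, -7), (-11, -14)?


Area = |x1(y2-y3) + x2(y3-y1) + x3(y1-y2)| / 2
= |10*(-7--14) + -9*(-14-2) + -11*(2--7)| / 2
= 57.5

57.5


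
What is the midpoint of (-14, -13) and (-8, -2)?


Midpoint = ((-14+-8)/2, (-13+-2)/2) = (-11, -7.5)

(-11, -7.5)


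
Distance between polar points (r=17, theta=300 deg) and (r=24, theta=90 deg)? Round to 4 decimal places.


d = sqrt(r1^2 + r2^2 - 2*r1*r2*cos(t2-t1))
d = sqrt(17^2 + 24^2 - 2*17*24*cos(90-300)) = 39.6444

39.6444


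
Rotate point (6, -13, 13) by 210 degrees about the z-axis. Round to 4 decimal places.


x' = 6*cos(210) - -13*sin(210) = -11.6962
y' = 6*sin(210) + -13*cos(210) = 8.2583
z' = 13

(-11.6962, 8.2583, 13)


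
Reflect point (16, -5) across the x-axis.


Reflection across x-axis: (x, y) -> (x, -y)
(16, -5) -> (16, 5)

(16, 5)


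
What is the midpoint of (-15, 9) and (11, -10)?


Midpoint = ((-15+11)/2, (9+-10)/2) = (-2, -0.5)

(-2, -0.5)


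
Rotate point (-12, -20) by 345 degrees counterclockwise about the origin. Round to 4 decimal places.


x' = -12*cos(345) - -20*sin(345) = -16.7675
y' = -12*sin(345) + -20*cos(345) = -16.2127

(-16.7675, -16.2127)


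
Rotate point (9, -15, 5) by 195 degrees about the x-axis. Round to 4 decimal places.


x' = 9
y' = -15*cos(195) - 5*sin(195) = 15.783
z' = -15*sin(195) + 5*cos(195) = -0.9473

(9, 15.783, -0.9473)


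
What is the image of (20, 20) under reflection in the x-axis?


Reflection across x-axis: (x, y) -> (x, -y)
(20, 20) -> (20, -20)

(20, -20)


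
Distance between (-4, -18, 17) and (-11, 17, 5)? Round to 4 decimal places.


d = sqrt((-11--4)^2 + (17--18)^2 + (5-17)^2) = 37.6563

37.6563


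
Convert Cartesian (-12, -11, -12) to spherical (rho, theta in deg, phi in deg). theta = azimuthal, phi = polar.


rho = sqrt((-12)^2 + (-11)^2 + (-12)^2) = 20.2237
theta = atan2(-11, -12) = 222.5104 deg
phi = acos(-12/20.2237) = 126.3959 deg

rho = 20.2237, theta = 222.5104 deg, phi = 126.3959 deg


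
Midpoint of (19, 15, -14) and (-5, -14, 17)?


Midpoint = ((19+-5)/2, (15+-14)/2, (-14+17)/2) = (7, 0.5, 1.5)

(7, 0.5, 1.5)


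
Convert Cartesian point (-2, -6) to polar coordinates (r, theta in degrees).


r = sqrt((-2)^2 + (-6)^2) = 6.3246
theta = atan2(-6, -2) = 251.5651 degrees

r = 6.3246, theta = 251.5651 degrees


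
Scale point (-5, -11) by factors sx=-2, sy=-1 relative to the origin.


Scaling: (x*sx, y*sy) = (-5*-2, -11*-1) = (10, 11)

(10, 11)


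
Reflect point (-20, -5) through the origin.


Reflection through origin: (x, y) -> (-x, -y)
(-20, -5) -> (20, 5)

(20, 5)


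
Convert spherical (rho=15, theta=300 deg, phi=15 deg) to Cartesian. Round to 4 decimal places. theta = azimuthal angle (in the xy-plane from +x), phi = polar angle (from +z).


x = 15 * sin(15) * cos(300) = 1.9411
y = 15 * sin(15) * sin(300) = -3.3622
z = 15 * cos(15) = 14.4889

(1.9411, -3.3622, 14.4889)


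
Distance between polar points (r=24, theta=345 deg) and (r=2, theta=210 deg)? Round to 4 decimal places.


d = sqrt(r1^2 + r2^2 - 2*r1*r2*cos(t2-t1))
d = sqrt(24^2 + 2^2 - 2*24*2*cos(210-345)) = 25.4535

25.4535


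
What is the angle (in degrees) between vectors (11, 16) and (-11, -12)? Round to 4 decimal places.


dot = 11*-11 + 16*-12 = -313
|u| = 19.4165, |v| = 16.2788
cos(angle) = -0.9903
angle = 171.9981 degrees

171.9981 degrees


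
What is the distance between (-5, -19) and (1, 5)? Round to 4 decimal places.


d = sqrt((1--5)^2 + (5--19)^2) = 24.7386

24.7386


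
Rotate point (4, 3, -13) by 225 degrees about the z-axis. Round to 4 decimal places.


x' = 4*cos(225) - 3*sin(225) = -0.7071
y' = 4*sin(225) + 3*cos(225) = -4.9497
z' = -13

(-0.7071, -4.9497, -13)


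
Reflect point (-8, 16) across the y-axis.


Reflection across y-axis: (x, y) -> (-x, y)
(-8, 16) -> (8, 16)

(8, 16)


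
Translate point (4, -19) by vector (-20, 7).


Translation: (x+dx, y+dy) = (4+-20, -19+7) = (-16, -12)

(-16, -12)


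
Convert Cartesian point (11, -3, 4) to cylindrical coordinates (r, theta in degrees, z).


r = sqrt(11^2 + (-3)^2) = 11.4018
theta = atan2(-3, 11) = 344.7449 deg
z = 4

r = 11.4018, theta = 344.7449 deg, z = 4


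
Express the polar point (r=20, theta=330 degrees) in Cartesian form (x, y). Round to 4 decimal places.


x = 20 * cos(330) = 17.3205
y = 20 * sin(330) = -10

(17.3205, -10)


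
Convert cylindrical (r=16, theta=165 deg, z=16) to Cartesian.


x = 16 * cos(165) = -15.4548
y = 16 * sin(165) = 4.1411
z = 16

(-15.4548, 4.1411, 16)


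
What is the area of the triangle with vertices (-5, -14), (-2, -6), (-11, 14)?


Area = |x1(y2-y3) + x2(y3-y1) + x3(y1-y2)| / 2
= |-5*(-6-14) + -2*(14--14) + -11*(-14--6)| / 2
= 66

66


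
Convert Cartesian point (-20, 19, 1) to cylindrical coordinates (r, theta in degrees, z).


r = sqrt((-20)^2 + 19^2) = 27.5862
theta = atan2(19, -20) = 136.4688 deg
z = 1

r = 27.5862, theta = 136.4688 deg, z = 1


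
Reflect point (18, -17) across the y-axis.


Reflection across y-axis: (x, y) -> (-x, y)
(18, -17) -> (-18, -17)

(-18, -17)


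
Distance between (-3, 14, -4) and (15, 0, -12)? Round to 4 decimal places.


d = sqrt((15--3)^2 + (0-14)^2 + (-12--4)^2) = 24.1661

24.1661


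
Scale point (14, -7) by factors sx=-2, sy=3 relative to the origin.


Scaling: (x*sx, y*sy) = (14*-2, -7*3) = (-28, -21)

(-28, -21)


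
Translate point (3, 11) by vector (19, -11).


Translation: (x+dx, y+dy) = (3+19, 11+-11) = (22, 0)

(22, 0)


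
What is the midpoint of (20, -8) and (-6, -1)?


Midpoint = ((20+-6)/2, (-8+-1)/2) = (7, -4.5)

(7, -4.5)


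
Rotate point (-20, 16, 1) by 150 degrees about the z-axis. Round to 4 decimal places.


x' = -20*cos(150) - 16*sin(150) = 9.3205
y' = -20*sin(150) + 16*cos(150) = -23.8564
z' = 1

(9.3205, -23.8564, 1)


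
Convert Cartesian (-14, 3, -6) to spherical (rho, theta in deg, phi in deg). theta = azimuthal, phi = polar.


rho = sqrt((-14)^2 + 3^2 + (-6)^2) = 15.5242
theta = atan2(3, -14) = 167.9052 deg
phi = acos(-6/15.5242) = 112.7365 deg

rho = 15.5242, theta = 167.9052 deg, phi = 112.7365 deg


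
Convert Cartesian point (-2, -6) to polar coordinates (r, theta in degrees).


r = sqrt((-2)^2 + (-6)^2) = 6.3246
theta = atan2(-6, -2) = 251.5651 degrees

r = 6.3246, theta = 251.5651 degrees


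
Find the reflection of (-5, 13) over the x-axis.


Reflection across x-axis: (x, y) -> (x, -y)
(-5, 13) -> (-5, -13)

(-5, -13)


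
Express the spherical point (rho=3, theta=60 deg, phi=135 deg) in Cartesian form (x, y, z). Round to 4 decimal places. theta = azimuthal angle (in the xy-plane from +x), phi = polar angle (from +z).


x = 3 * sin(135) * cos(60) = 1.0607
y = 3 * sin(135) * sin(60) = 1.8371
z = 3 * cos(135) = -2.1213

(1.0607, 1.8371, -2.1213)


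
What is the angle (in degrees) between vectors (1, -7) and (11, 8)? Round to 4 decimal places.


dot = 1*11 + -7*8 = -45
|u| = 7.0711, |v| = 13.6015
cos(angle) = -0.4679
angle = 117.8973 degrees

117.8973 degrees


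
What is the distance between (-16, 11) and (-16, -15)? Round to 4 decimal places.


d = sqrt((-16--16)^2 + (-15-11)^2) = 26

26


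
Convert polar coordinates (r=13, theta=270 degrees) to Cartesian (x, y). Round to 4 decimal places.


x = 13 * cos(270) = 0
y = 13 * sin(270) = -13

(0, -13)


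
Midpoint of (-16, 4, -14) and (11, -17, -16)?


Midpoint = ((-16+11)/2, (4+-17)/2, (-14+-16)/2) = (-2.5, -6.5, -15)

(-2.5, -6.5, -15)


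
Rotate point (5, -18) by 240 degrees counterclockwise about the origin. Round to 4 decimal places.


x' = 5*cos(240) - -18*sin(240) = -18.0885
y' = 5*sin(240) + -18*cos(240) = 4.6699

(-18.0885, 4.6699)


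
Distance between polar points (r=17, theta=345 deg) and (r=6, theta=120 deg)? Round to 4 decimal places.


d = sqrt(r1^2 + r2^2 - 2*r1*r2*cos(t2-t1))
d = sqrt(17^2 + 6^2 - 2*17*6*cos(120-345)) = 21.6622

21.6622


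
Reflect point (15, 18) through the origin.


Reflection through origin: (x, y) -> (-x, -y)
(15, 18) -> (-15, -18)

(-15, -18)


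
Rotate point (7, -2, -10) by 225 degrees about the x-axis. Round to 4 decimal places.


x' = 7
y' = -2*cos(225) - -10*sin(225) = -5.6569
z' = -2*sin(225) + -10*cos(225) = 8.4853

(7, -5.6569, 8.4853)


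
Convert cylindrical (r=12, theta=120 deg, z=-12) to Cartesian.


x = 12 * cos(120) = -6
y = 12 * sin(120) = 10.3923
z = -12

(-6, 10.3923, -12)


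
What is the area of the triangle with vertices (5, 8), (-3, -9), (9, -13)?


Area = |x1(y2-y3) + x2(y3-y1) + x3(y1-y2)| / 2
= |5*(-9--13) + -3*(-13-8) + 9*(8--9)| / 2
= 118

118


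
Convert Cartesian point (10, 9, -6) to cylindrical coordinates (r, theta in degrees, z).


r = sqrt(10^2 + 9^2) = 13.4536
theta = atan2(9, 10) = 41.9872 deg
z = -6

r = 13.4536, theta = 41.9872 deg, z = -6


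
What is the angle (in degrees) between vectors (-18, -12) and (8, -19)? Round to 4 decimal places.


dot = -18*8 + -12*-19 = 84
|u| = 21.6333, |v| = 20.6155
cos(angle) = 0.1883
angle = 79.1436 degrees

79.1436 degrees


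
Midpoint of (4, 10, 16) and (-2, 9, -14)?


Midpoint = ((4+-2)/2, (10+9)/2, (16+-14)/2) = (1, 9.5, 1)

(1, 9.5, 1)


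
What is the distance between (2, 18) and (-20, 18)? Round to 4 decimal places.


d = sqrt((-20-2)^2 + (18-18)^2) = 22

22


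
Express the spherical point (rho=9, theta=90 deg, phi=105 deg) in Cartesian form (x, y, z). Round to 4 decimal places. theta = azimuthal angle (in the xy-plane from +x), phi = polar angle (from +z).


x = 9 * sin(105) * cos(90) = 0
y = 9 * sin(105) * sin(90) = 8.6933
z = 9 * cos(105) = -2.3294

(0, 8.6933, -2.3294)


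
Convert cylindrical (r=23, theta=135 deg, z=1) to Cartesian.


x = 23 * cos(135) = -16.2635
y = 23 * sin(135) = 16.2635
z = 1

(-16.2635, 16.2635, 1)


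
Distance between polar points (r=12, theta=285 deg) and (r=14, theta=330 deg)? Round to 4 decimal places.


d = sqrt(r1^2 + r2^2 - 2*r1*r2*cos(t2-t1))
d = sqrt(12^2 + 14^2 - 2*12*14*cos(330-285)) = 10.1199

10.1199


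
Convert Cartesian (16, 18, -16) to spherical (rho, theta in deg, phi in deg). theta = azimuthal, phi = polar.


rho = sqrt(16^2 + 18^2 + (-16)^2) = 28.9137
theta = atan2(18, 16) = 48.3665 deg
phi = acos(-16/28.9137) = 123.5986 deg

rho = 28.9137, theta = 48.3665 deg, phi = 123.5986 deg


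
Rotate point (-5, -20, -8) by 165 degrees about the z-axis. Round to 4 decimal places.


x' = -5*cos(165) - -20*sin(165) = 10.006
y' = -5*sin(165) + -20*cos(165) = 18.0244
z' = -8

(10.006, 18.0244, -8)


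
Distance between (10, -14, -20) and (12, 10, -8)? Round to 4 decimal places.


d = sqrt((12-10)^2 + (10--14)^2 + (-8--20)^2) = 26.9072

26.9072


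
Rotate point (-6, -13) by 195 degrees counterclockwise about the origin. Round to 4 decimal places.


x' = -6*cos(195) - -13*sin(195) = 2.4309
y' = -6*sin(195) + -13*cos(195) = 14.11

(2.4309, 14.11)


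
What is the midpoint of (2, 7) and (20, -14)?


Midpoint = ((2+20)/2, (7+-14)/2) = (11, -3.5)

(11, -3.5)


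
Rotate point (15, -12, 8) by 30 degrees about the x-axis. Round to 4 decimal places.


x' = 15
y' = -12*cos(30) - 8*sin(30) = -14.3923
z' = -12*sin(30) + 8*cos(30) = 0.9282

(15, -14.3923, 0.9282)


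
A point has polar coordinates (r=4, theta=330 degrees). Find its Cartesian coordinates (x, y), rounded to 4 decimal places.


x = 4 * cos(330) = 3.4641
y = 4 * sin(330) = -2

(3.4641, -2)


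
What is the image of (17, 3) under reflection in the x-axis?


Reflection across x-axis: (x, y) -> (x, -y)
(17, 3) -> (17, -3)

(17, -3)


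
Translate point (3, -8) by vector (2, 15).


Translation: (x+dx, y+dy) = (3+2, -8+15) = (5, 7)

(5, 7)


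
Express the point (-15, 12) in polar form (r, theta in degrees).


r = sqrt((-15)^2 + 12^2) = 19.2094
theta = atan2(12, -15) = 141.3402 degrees

r = 19.2094, theta = 141.3402 degrees


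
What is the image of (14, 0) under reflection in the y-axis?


Reflection across y-axis: (x, y) -> (-x, y)
(14, 0) -> (-14, 0)

(-14, 0)


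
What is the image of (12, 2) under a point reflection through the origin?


Reflection through origin: (x, y) -> (-x, -y)
(12, 2) -> (-12, -2)

(-12, -2)


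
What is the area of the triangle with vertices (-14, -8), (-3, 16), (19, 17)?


Area = |x1(y2-y3) + x2(y3-y1) + x3(y1-y2)| / 2
= |-14*(16-17) + -3*(17--8) + 19*(-8-16)| / 2
= 258.5

258.5


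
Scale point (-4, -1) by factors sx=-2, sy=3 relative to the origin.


Scaling: (x*sx, y*sy) = (-4*-2, -1*3) = (8, -3)

(8, -3)


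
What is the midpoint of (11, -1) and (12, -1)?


Midpoint = ((11+12)/2, (-1+-1)/2) = (11.5, -1)

(11.5, -1)


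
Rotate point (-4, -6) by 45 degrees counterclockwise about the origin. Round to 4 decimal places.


x' = -4*cos(45) - -6*sin(45) = 1.4142
y' = -4*sin(45) + -6*cos(45) = -7.0711

(1.4142, -7.0711)


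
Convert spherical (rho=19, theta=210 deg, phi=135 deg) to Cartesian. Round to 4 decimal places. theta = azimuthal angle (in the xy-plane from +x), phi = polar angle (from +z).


x = 19 * sin(135) * cos(210) = -11.6351
y = 19 * sin(135) * sin(210) = -6.7175
z = 19 * cos(135) = -13.435

(-11.6351, -6.7175, -13.435)


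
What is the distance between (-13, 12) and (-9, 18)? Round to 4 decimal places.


d = sqrt((-9--13)^2 + (18-12)^2) = 7.2111

7.2111


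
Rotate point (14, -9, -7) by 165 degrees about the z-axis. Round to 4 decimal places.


x' = 14*cos(165) - -9*sin(165) = -11.1936
y' = 14*sin(165) + -9*cos(165) = 12.3168
z' = -7

(-11.1936, 12.3168, -7)


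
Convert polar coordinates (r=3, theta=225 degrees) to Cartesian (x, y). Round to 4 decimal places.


x = 3 * cos(225) = -2.1213
y = 3 * sin(225) = -2.1213

(-2.1213, -2.1213)


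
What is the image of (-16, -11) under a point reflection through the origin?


Reflection through origin: (x, y) -> (-x, -y)
(-16, -11) -> (16, 11)

(16, 11)


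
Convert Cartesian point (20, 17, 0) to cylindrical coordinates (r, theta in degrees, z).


r = sqrt(20^2 + 17^2) = 26.2488
theta = atan2(17, 20) = 40.3645 deg
z = 0

r = 26.2488, theta = 40.3645 deg, z = 0


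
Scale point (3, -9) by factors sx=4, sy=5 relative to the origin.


Scaling: (x*sx, y*sy) = (3*4, -9*5) = (12, -45)

(12, -45)


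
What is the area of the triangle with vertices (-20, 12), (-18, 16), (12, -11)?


Area = |x1(y2-y3) + x2(y3-y1) + x3(y1-y2)| / 2
= |-20*(16--11) + -18*(-11-12) + 12*(12-16)| / 2
= 87

87


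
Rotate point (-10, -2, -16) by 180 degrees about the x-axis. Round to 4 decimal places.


x' = -10
y' = -2*cos(180) - -16*sin(180) = 2
z' = -2*sin(180) + -16*cos(180) = 16

(-10, 2, 16)


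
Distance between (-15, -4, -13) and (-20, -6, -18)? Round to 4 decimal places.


d = sqrt((-20--15)^2 + (-6--4)^2 + (-18--13)^2) = 7.3485

7.3485


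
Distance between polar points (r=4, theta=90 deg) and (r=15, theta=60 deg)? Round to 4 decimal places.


d = sqrt(r1^2 + r2^2 - 2*r1*r2*cos(t2-t1))
d = sqrt(4^2 + 15^2 - 2*4*15*cos(60-90)) = 11.708

11.708


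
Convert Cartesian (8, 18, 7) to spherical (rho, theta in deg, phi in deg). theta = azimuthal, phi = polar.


rho = sqrt(8^2 + 18^2 + 7^2) = 20.9045
theta = atan2(18, 8) = 66.0375 deg
phi = acos(7/20.9045) = 70.4363 deg

rho = 20.9045, theta = 66.0375 deg, phi = 70.4363 deg


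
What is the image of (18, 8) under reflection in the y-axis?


Reflection across y-axis: (x, y) -> (-x, y)
(18, 8) -> (-18, 8)

(-18, 8)


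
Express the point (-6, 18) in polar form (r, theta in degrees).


r = sqrt((-6)^2 + 18^2) = 18.9737
theta = atan2(18, -6) = 108.4349 degrees

r = 18.9737, theta = 108.4349 degrees


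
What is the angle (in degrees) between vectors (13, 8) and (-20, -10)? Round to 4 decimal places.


dot = 13*-20 + 8*-10 = -340
|u| = 15.2643, |v| = 22.3607
cos(angle) = -0.9961
angle = 174.9575 degrees

174.9575 degrees


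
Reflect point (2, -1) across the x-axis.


Reflection across x-axis: (x, y) -> (x, -y)
(2, -1) -> (2, 1)

(2, 1)


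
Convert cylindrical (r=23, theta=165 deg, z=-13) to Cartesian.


x = 23 * cos(165) = -22.2163
y = 23 * sin(165) = 5.9528
z = -13

(-22.2163, 5.9528, -13)


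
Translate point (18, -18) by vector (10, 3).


Translation: (x+dx, y+dy) = (18+10, -18+3) = (28, -15)

(28, -15)


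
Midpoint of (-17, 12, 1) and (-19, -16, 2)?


Midpoint = ((-17+-19)/2, (12+-16)/2, (1+2)/2) = (-18, -2, 1.5)

(-18, -2, 1.5)


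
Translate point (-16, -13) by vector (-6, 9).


Translation: (x+dx, y+dy) = (-16+-6, -13+9) = (-22, -4)

(-22, -4)


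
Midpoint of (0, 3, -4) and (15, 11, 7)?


Midpoint = ((0+15)/2, (3+11)/2, (-4+7)/2) = (7.5, 7, 1.5)

(7.5, 7, 1.5)


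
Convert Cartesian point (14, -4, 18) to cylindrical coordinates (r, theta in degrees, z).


r = sqrt(14^2 + (-4)^2) = 14.5602
theta = atan2(-4, 14) = 344.0546 deg
z = 18

r = 14.5602, theta = 344.0546 deg, z = 18


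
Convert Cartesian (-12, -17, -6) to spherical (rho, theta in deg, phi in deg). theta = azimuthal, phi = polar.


rho = sqrt((-12)^2 + (-17)^2 + (-6)^2) = 21.6564
theta = atan2(-17, -12) = 234.7824 deg
phi = acos(-6/21.6564) = 106.0845 deg

rho = 21.6564, theta = 234.7824 deg, phi = 106.0845 deg


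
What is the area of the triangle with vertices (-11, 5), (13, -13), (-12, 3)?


Area = |x1(y2-y3) + x2(y3-y1) + x3(y1-y2)| / 2
= |-11*(-13-3) + 13*(3-5) + -12*(5--13)| / 2
= 33

33


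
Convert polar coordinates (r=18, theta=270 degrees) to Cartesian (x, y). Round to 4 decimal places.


x = 18 * cos(270) = 0
y = 18 * sin(270) = -18

(0, -18)


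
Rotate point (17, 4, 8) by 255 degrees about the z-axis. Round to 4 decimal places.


x' = 17*cos(255) - 4*sin(255) = -0.5362
y' = 17*sin(255) + 4*cos(255) = -17.456
z' = 8

(-0.5362, -17.456, 8)


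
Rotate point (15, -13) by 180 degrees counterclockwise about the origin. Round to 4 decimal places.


x' = 15*cos(180) - -13*sin(180) = -15
y' = 15*sin(180) + -13*cos(180) = 13

(-15, 13)


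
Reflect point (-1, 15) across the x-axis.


Reflection across x-axis: (x, y) -> (x, -y)
(-1, 15) -> (-1, -15)

(-1, -15)


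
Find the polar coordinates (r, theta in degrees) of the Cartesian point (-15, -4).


r = sqrt((-15)^2 + (-4)^2) = 15.5242
theta = atan2(-4, -15) = 194.9314 degrees

r = 15.5242, theta = 194.9314 degrees


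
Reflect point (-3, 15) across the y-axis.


Reflection across y-axis: (x, y) -> (-x, y)
(-3, 15) -> (3, 15)

(3, 15)


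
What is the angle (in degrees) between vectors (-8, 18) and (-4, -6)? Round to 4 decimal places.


dot = -8*-4 + 18*-6 = -76
|u| = 19.6977, |v| = 7.2111
cos(angle) = -0.5351
angle = 122.3474 degrees

122.3474 degrees


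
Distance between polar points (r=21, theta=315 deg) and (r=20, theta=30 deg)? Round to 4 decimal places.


d = sqrt(r1^2 + r2^2 - 2*r1*r2*cos(t2-t1))
d = sqrt(21^2 + 20^2 - 2*21*20*cos(30-315)) = 24.9718

24.9718


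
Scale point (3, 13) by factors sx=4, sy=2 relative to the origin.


Scaling: (x*sx, y*sy) = (3*4, 13*2) = (12, 26)

(12, 26)


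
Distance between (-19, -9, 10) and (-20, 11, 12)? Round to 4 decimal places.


d = sqrt((-20--19)^2 + (11--9)^2 + (12-10)^2) = 20.1246

20.1246


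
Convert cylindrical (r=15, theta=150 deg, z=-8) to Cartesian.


x = 15 * cos(150) = -12.9904
y = 15 * sin(150) = 7.5
z = -8

(-12.9904, 7.5, -8)


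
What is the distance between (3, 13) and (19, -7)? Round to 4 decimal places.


d = sqrt((19-3)^2 + (-7-13)^2) = 25.6125

25.6125


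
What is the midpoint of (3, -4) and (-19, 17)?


Midpoint = ((3+-19)/2, (-4+17)/2) = (-8, 6.5)

(-8, 6.5)


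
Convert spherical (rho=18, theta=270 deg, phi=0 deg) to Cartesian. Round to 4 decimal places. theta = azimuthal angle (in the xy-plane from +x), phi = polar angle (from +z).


x = 18 * sin(0) * cos(270) = 0
y = 18 * sin(0) * sin(270) = 0
z = 18 * cos(0) = 18

(0, 0, 18)


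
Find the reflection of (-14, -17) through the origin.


Reflection through origin: (x, y) -> (-x, -y)
(-14, -17) -> (14, 17)

(14, 17)


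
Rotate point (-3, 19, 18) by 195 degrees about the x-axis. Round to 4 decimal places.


x' = -3
y' = 19*cos(195) - 18*sin(195) = -13.6938
z' = 19*sin(195) + 18*cos(195) = -22.3042

(-3, -13.6938, -22.3042)


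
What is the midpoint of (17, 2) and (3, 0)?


Midpoint = ((17+3)/2, (2+0)/2) = (10, 1)

(10, 1)


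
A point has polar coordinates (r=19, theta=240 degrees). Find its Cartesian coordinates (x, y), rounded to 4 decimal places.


x = 19 * cos(240) = -9.5
y = 19 * sin(240) = -16.4545

(-9.5, -16.4545)


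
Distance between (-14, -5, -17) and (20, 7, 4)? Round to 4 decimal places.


d = sqrt((20--14)^2 + (7--5)^2 + (4--17)^2) = 41.7253

41.7253


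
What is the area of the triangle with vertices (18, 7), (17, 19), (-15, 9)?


Area = |x1(y2-y3) + x2(y3-y1) + x3(y1-y2)| / 2
= |18*(19-9) + 17*(9-7) + -15*(7-19)| / 2
= 197

197


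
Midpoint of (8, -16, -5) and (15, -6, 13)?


Midpoint = ((8+15)/2, (-16+-6)/2, (-5+13)/2) = (11.5, -11, 4)

(11.5, -11, 4)


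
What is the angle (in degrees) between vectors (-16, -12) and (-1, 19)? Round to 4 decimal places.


dot = -16*-1 + -12*19 = -212
|u| = 20, |v| = 19.0263
cos(angle) = -0.5571
angle = 123.8571 degrees

123.8571 degrees


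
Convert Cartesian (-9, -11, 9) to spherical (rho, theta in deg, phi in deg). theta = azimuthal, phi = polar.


rho = sqrt((-9)^2 + (-11)^2 + 9^2) = 16.8226
theta = atan2(-11, -9) = 230.7106 deg
phi = acos(9/16.8226) = 57.6565 deg

rho = 16.8226, theta = 230.7106 deg, phi = 57.6565 deg


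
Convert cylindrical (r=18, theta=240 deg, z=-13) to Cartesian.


x = 18 * cos(240) = -9
y = 18 * sin(240) = -15.5885
z = -13

(-9, -15.5885, -13)


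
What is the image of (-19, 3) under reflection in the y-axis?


Reflection across y-axis: (x, y) -> (-x, y)
(-19, 3) -> (19, 3)

(19, 3)


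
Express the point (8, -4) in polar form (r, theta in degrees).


r = sqrt(8^2 + (-4)^2) = 8.9443
theta = atan2(-4, 8) = 333.4349 degrees

r = 8.9443, theta = 333.4349 degrees


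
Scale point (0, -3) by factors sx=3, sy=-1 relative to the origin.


Scaling: (x*sx, y*sy) = (0*3, -3*-1) = (0, 3)

(0, 3)


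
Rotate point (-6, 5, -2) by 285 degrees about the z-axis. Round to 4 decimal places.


x' = -6*cos(285) - 5*sin(285) = 3.2767
y' = -6*sin(285) + 5*cos(285) = 7.0897
z' = -2

(3.2767, 7.0897, -2)


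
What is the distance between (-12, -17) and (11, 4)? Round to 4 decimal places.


d = sqrt((11--12)^2 + (4--17)^2) = 31.1448

31.1448


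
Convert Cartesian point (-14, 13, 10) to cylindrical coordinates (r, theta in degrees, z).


r = sqrt((-14)^2 + 13^2) = 19.105
theta = atan2(13, -14) = 137.1211 deg
z = 10

r = 19.105, theta = 137.1211 deg, z = 10


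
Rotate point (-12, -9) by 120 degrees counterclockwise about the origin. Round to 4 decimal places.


x' = -12*cos(120) - -9*sin(120) = 13.7942
y' = -12*sin(120) + -9*cos(120) = -5.8923

(13.7942, -5.8923)


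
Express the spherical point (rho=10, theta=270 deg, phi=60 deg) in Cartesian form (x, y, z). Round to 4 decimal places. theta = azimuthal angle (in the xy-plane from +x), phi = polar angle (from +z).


x = 10 * sin(60) * cos(270) = 0
y = 10 * sin(60) * sin(270) = -8.6603
z = 10 * cos(60) = 5

(0, -8.6603, 5)


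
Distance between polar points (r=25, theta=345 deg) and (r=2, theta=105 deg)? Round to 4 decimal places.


d = sqrt(r1^2 + r2^2 - 2*r1*r2*cos(t2-t1))
d = sqrt(25^2 + 2^2 - 2*25*2*cos(105-345)) = 26.0576

26.0576


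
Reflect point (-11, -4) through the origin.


Reflection through origin: (x, y) -> (-x, -y)
(-11, -4) -> (11, 4)

(11, 4)


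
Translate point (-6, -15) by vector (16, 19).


Translation: (x+dx, y+dy) = (-6+16, -15+19) = (10, 4)

(10, 4)


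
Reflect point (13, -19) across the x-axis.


Reflection across x-axis: (x, y) -> (x, -y)
(13, -19) -> (13, 19)

(13, 19)


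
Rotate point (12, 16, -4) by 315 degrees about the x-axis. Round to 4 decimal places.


x' = 12
y' = 16*cos(315) - -4*sin(315) = 8.4853
z' = 16*sin(315) + -4*cos(315) = -14.1421

(12, 8.4853, -14.1421)


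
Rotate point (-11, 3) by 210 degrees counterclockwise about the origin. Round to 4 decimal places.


x' = -11*cos(210) - 3*sin(210) = 11.0263
y' = -11*sin(210) + 3*cos(210) = 2.9019

(11.0263, 2.9019)


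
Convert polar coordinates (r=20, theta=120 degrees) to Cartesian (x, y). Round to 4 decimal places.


x = 20 * cos(120) = -10
y = 20 * sin(120) = 17.3205

(-10, 17.3205)


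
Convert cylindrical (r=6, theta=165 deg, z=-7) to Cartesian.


x = 6 * cos(165) = -5.7956
y = 6 * sin(165) = 1.5529
z = -7

(-5.7956, 1.5529, -7)


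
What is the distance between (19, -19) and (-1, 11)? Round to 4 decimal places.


d = sqrt((-1-19)^2 + (11--19)^2) = 36.0555

36.0555


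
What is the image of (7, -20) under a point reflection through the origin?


Reflection through origin: (x, y) -> (-x, -y)
(7, -20) -> (-7, 20)

(-7, 20)


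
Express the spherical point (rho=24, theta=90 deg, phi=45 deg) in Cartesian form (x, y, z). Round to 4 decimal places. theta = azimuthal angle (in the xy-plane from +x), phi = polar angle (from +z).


x = 24 * sin(45) * cos(90) = 0
y = 24 * sin(45) * sin(90) = 16.9706
z = 24 * cos(45) = 16.9706

(0, 16.9706, 16.9706)


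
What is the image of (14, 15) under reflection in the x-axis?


Reflection across x-axis: (x, y) -> (x, -y)
(14, 15) -> (14, -15)

(14, -15)


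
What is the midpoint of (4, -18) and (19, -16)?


Midpoint = ((4+19)/2, (-18+-16)/2) = (11.5, -17)

(11.5, -17)


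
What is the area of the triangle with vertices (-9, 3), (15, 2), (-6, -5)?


Area = |x1(y2-y3) + x2(y3-y1) + x3(y1-y2)| / 2
= |-9*(2--5) + 15*(-5-3) + -6*(3-2)| / 2
= 94.5

94.5


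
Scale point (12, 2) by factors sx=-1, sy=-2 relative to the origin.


Scaling: (x*sx, y*sy) = (12*-1, 2*-2) = (-12, -4)

(-12, -4)


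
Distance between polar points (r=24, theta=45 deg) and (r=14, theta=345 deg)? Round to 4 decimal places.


d = sqrt(r1^2 + r2^2 - 2*r1*r2*cos(t2-t1))
d = sqrt(24^2 + 14^2 - 2*24*14*cos(345-45)) = 20.8806

20.8806


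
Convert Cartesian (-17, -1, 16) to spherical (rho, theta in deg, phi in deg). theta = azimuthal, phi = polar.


rho = sqrt((-17)^2 + (-1)^2 + 16^2) = 23.3666
theta = atan2(-1, -17) = 183.3665 deg
phi = acos(16/23.3666) = 46.7851 deg

rho = 23.3666, theta = 183.3665 deg, phi = 46.7851 deg


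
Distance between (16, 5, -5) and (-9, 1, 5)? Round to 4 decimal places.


d = sqrt((-9-16)^2 + (1-5)^2 + (5--5)^2) = 27.2213

27.2213


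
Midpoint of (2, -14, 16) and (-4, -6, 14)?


Midpoint = ((2+-4)/2, (-14+-6)/2, (16+14)/2) = (-1, -10, 15)

(-1, -10, 15)


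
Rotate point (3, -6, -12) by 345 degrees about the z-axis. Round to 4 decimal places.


x' = 3*cos(345) - -6*sin(345) = 1.3449
y' = 3*sin(345) + -6*cos(345) = -6.572
z' = -12

(1.3449, -6.572, -12)


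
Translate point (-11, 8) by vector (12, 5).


Translation: (x+dx, y+dy) = (-11+12, 8+5) = (1, 13)

(1, 13)


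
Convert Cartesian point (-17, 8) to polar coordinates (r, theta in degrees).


r = sqrt((-17)^2 + 8^2) = 18.7883
theta = atan2(8, -17) = 154.7989 degrees

r = 18.7883, theta = 154.7989 degrees


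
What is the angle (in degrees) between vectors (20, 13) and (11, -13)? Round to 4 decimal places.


dot = 20*11 + 13*-13 = 51
|u| = 23.8537, |v| = 17.0294
cos(angle) = 0.1255
angle = 82.7875 degrees

82.7875 degrees


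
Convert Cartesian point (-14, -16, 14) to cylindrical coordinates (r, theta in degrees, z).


r = sqrt((-14)^2 + (-16)^2) = 21.2603
theta = atan2(-16, -14) = 228.8141 deg
z = 14

r = 21.2603, theta = 228.8141 deg, z = 14


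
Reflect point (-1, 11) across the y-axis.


Reflection across y-axis: (x, y) -> (-x, y)
(-1, 11) -> (1, 11)

(1, 11)


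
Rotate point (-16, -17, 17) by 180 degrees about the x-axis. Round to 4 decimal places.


x' = -16
y' = -17*cos(180) - 17*sin(180) = 17
z' = -17*sin(180) + 17*cos(180) = -17

(-16, 17, -17)


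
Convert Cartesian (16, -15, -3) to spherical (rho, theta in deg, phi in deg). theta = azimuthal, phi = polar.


rho = sqrt(16^2 + (-15)^2 + (-3)^2) = 22.1359
theta = atan2(-15, 16) = 316.8476 deg
phi = acos(-3/22.1359) = 97.789 deg

rho = 22.1359, theta = 316.8476 deg, phi = 97.789 deg


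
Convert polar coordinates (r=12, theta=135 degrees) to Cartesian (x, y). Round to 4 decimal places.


x = 12 * cos(135) = -8.4853
y = 12 * sin(135) = 8.4853

(-8.4853, 8.4853)


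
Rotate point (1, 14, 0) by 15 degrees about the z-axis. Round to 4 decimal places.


x' = 1*cos(15) - 14*sin(15) = -2.6575
y' = 1*sin(15) + 14*cos(15) = 13.7818
z' = 0

(-2.6575, 13.7818, 0)


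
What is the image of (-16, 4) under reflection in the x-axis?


Reflection across x-axis: (x, y) -> (x, -y)
(-16, 4) -> (-16, -4)

(-16, -4)


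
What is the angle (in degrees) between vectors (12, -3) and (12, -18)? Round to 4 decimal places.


dot = 12*12 + -3*-18 = 198
|u| = 12.3693, |v| = 21.6333
cos(angle) = 0.7399
angle = 42.2737 degrees

42.2737 degrees


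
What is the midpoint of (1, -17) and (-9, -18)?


Midpoint = ((1+-9)/2, (-17+-18)/2) = (-4, -17.5)

(-4, -17.5)


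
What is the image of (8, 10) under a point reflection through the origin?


Reflection through origin: (x, y) -> (-x, -y)
(8, 10) -> (-8, -10)

(-8, -10)


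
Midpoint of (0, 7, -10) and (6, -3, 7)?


Midpoint = ((0+6)/2, (7+-3)/2, (-10+7)/2) = (3, 2, -1.5)

(3, 2, -1.5)


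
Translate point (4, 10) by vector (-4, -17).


Translation: (x+dx, y+dy) = (4+-4, 10+-17) = (0, -7)

(0, -7)


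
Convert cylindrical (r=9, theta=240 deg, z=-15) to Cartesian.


x = 9 * cos(240) = -4.5
y = 9 * sin(240) = -7.7942
z = -15

(-4.5, -7.7942, -15)


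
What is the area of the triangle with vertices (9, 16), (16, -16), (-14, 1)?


Area = |x1(y2-y3) + x2(y3-y1) + x3(y1-y2)| / 2
= |9*(-16-1) + 16*(1-16) + -14*(16--16)| / 2
= 420.5

420.5


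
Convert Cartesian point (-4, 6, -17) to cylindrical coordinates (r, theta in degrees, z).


r = sqrt((-4)^2 + 6^2) = 7.2111
theta = atan2(6, -4) = 123.6901 deg
z = -17

r = 7.2111, theta = 123.6901 deg, z = -17


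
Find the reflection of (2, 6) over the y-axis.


Reflection across y-axis: (x, y) -> (-x, y)
(2, 6) -> (-2, 6)

(-2, 6)


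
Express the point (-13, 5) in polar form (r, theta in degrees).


r = sqrt((-13)^2 + 5^2) = 13.9284
theta = atan2(5, -13) = 158.9625 degrees

r = 13.9284, theta = 158.9625 degrees


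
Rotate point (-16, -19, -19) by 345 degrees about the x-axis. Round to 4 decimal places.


x' = -16
y' = -19*cos(345) - -19*sin(345) = -23.2702
z' = -19*sin(345) + -19*cos(345) = -13.435

(-16, -23.2702, -13.435)


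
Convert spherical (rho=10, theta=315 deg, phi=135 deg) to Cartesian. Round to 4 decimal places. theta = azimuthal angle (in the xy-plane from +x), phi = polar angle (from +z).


x = 10 * sin(135) * cos(315) = 5
y = 10 * sin(135) * sin(315) = -5
z = 10 * cos(135) = -7.0711

(5, -5, -7.0711)


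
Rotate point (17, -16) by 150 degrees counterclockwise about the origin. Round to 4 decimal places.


x' = 17*cos(150) - -16*sin(150) = -6.7224
y' = 17*sin(150) + -16*cos(150) = 22.3564

(-6.7224, 22.3564)


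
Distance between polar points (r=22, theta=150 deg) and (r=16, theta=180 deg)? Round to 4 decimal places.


d = sqrt(r1^2 + r2^2 - 2*r1*r2*cos(t2-t1))
d = sqrt(22^2 + 16^2 - 2*22*16*cos(180-150)) = 11.4157

11.4157


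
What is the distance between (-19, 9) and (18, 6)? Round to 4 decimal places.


d = sqrt((18--19)^2 + (6-9)^2) = 37.1214

37.1214


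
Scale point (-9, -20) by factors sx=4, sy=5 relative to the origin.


Scaling: (x*sx, y*sy) = (-9*4, -20*5) = (-36, -100)

(-36, -100)


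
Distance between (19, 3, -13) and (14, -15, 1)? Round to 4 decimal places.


d = sqrt((14-19)^2 + (-15-3)^2 + (1--13)^2) = 23.3452

23.3452


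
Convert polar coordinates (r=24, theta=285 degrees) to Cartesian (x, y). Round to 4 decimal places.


x = 24 * cos(285) = 6.2117
y = 24 * sin(285) = -23.1822

(6.2117, -23.1822)
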